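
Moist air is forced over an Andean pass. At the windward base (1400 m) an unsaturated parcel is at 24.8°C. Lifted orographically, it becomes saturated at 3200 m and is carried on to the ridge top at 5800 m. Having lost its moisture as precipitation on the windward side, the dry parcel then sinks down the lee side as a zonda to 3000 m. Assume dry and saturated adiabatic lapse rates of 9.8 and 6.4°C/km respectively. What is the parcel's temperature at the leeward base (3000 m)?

17.96°C

From 1400 m to 3200 m (dry): cools by 9.8 × 1.8 = 17.64°C, giving 7.16°C.
From 3200 m to 5800 m (saturated): cools by 6.4 × 2.6 = 16.64°C, giving -9.48°C.
From 5800 m to 3000 m (dry descent): warms by 9.8 × 2.8 = 27.44°C, giving 17.96°C.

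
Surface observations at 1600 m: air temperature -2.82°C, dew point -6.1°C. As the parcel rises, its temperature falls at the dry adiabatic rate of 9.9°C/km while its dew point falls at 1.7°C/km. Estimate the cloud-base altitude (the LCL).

T and T_d converge at 9.9 − 1.7 = 8.2°C per km
Height above start = (-2.82 − (-6.1)) / 8.2 = 0.4 km
LCL altitude = 1600 m + 400 m = 2000 m

2000 m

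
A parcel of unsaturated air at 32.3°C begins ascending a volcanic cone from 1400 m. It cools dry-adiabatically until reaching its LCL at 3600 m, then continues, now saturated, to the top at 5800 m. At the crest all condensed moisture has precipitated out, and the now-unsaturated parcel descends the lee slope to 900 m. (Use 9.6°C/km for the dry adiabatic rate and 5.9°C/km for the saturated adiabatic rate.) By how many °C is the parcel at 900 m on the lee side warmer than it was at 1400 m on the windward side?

+12.94°C

1400–3600 m, dry: Δz = 2.2 km ⇒ ΔT = -21.12°C; T = 11.18°C
3600–5800 m, saturated: Δz = 2.2 km ⇒ ΔT = -12.98°C; T = -1.8°C
5800–900 m, dry descent: Δz = 4.9 km ⇒ ΔT = +47.04°C; T = 45.24°C
Net change vs windward start: 45.24 − 32.3 = +12.94°C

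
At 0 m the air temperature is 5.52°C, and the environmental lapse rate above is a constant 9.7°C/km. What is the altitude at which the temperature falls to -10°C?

Height above start = (5.52 − (-10)) / 9.7 = 1.6 km
Altitude = 0 m + 1600 m = 1600 m

1600 m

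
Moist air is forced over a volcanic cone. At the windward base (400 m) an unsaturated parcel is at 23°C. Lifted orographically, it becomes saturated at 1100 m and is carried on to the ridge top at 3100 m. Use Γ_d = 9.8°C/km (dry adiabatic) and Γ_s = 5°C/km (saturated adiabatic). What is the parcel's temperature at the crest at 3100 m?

From 400 m to 1100 m (dry): cools by 9.8 × 0.7 = 6.86°C, giving 16.14°C.
From 1100 m to 3100 m (saturated): cools by 5 × 2 = 10°C, giving 6.14°C.

6.14°C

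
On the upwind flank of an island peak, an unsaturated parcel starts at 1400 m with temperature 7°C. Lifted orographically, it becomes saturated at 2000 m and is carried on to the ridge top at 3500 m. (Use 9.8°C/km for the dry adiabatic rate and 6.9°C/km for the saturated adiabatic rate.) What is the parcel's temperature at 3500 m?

-9.23°C

Dry to 2000 m: -9.8 × 0.6 km = -5.88°C, so T = 1.12°C.
Saturated to 3500 m: -6.9 × 1.5 km = -10.35°C, so T = -9.23°C.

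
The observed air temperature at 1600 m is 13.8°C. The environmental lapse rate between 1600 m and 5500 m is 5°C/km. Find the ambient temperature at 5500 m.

1600 → 5500 m (environmental, 5°C/km): ΔT = -5 × 3.9 = -19.5°C → T = -5.7°C

-5.7°C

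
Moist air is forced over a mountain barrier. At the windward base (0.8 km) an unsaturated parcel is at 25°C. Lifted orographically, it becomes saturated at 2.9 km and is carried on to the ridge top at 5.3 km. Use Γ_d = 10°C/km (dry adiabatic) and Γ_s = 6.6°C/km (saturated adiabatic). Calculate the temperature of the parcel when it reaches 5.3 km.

Dry to 2900 m: -10 × 2.1 km = -21°C, so T = 4°C.
Saturated to 5300 m: -6.6 × 2.4 km = -15.84°C, so T = -11.84°C.

-11.84°C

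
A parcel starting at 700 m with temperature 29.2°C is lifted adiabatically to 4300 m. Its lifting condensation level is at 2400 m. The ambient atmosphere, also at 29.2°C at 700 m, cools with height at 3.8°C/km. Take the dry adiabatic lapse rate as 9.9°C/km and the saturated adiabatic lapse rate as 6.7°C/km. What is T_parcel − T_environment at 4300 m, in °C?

Parcel:
  Dry to 2400 m: -9.9 × 1.7 km = -16.83°C, so T = 12.37°C.
  Saturated to 4300 m: -6.7 × 1.9 km = -12.73°C, so T = -0.36°C.
Environment:
  Environment to 4300 m: -3.8 × 3.6 km = -13.68°C, so T = 15.52°C.
T_parcel − T_env = -0.36 − 15.52 = -15.88°C

-15.88°C (parcel cooler than environment)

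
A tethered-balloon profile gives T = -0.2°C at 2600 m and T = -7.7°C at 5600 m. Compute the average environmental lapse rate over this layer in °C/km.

Γ = −ΔT/Δz = (-0.2 − (-7.7)) / (5600 − 2600) m
  = 7.5°C / 3 km = 2.5°C/km

2.5°C/km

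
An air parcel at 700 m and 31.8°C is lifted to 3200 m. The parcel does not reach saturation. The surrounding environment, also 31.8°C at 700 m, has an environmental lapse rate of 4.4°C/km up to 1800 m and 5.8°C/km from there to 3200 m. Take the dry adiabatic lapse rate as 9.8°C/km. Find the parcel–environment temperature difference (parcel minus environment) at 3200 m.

-11.54°C (parcel cooler than environment)

Parcel:
  700 → 3200 m (dry, 9.8°C/km): ΔT = -9.8 × 2.5 = -24.5°C → T = 7.3°C
Environment:
  700 → 1800 m (environment, lower layer, 4.4°C/km): ΔT = -4.4 × 1.1 = -4.84°C → T = 26.96°C
  1800 → 3200 m (environment, upper layer, 5.8°C/km): ΔT = -5.8 × 1.4 = -8.12°C → T = 18.84°C
T_parcel − T_env = 7.3 − 18.84 = -11.54°C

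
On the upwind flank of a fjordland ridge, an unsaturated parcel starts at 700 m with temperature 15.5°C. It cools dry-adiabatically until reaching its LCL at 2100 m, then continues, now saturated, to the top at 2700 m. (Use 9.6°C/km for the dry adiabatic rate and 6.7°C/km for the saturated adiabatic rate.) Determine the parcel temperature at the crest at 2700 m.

700 → 2100 m (dry, 9.6°C/km): ΔT = -9.6 × 1.4 = -13.44°C → T = 2.06°C
2100 → 2700 m (saturated, 6.7°C/km): ΔT = -6.7 × 0.6 = -4.02°C → T = -1.96°C

-1.96°C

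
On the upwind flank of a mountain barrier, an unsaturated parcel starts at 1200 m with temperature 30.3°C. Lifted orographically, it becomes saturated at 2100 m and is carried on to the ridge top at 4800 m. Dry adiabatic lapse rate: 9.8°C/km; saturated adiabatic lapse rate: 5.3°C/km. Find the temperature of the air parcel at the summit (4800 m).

7.17°C

Dry to 2100 m: -9.8 × 0.9 km = -8.82°C, so T = 21.48°C.
Saturated to 4800 m: -5.3 × 2.7 km = -14.31°C, so T = 7.17°C.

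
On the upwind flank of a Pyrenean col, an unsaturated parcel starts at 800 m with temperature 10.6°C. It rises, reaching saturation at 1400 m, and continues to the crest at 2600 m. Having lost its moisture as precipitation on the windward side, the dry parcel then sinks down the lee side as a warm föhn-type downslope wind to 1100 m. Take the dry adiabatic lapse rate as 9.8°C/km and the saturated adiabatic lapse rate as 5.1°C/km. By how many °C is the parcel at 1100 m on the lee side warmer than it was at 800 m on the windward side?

Dry to 1400 m: -9.8 × 0.6 km = -5.88°C, so T = 4.72°C.
Saturated to 2600 m: -5.1 × 1.2 km = -6.12°C, so T = -1.4°C.
Dry descent to 1100 m: +9.8 × 1.5 km = +14.7°C, so T = 13.3°C.
Net change vs windward start: 13.3 − 10.6 = +2.7°C

+2.7°C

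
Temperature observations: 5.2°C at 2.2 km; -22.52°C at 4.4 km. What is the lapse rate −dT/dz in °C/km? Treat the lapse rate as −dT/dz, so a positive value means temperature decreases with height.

Γ = −ΔT/Δz = (5.2 − (-22.52)) / (4400 − 2200) m
  = 27.72°C / 2.2 km = 12.6°C/km

12.6°C/km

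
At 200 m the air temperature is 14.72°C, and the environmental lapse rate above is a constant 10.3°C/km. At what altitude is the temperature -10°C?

Height above start = (14.72 − (-10)) / 10.3 = 2.4 km
Altitude = 200 m + 2400 m = 2600 m

2600 m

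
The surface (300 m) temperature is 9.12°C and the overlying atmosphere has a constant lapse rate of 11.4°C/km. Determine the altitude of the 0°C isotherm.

1100 m

Height above start = (9.12 − 0) / 11.4 = 0.8 km
Altitude = 300 m + 800 m = 1100 m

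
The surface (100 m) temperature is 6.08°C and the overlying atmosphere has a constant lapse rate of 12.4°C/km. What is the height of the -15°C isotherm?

1800 m

Height above start = (6.08 − (-15)) / 12.4 = 1.7 km
Altitude = 100 m + 1700 m = 1800 m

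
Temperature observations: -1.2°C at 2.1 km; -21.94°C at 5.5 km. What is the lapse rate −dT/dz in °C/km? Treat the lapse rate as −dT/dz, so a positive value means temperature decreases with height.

6.1°C/km

Γ = −ΔT/Δz = (-1.2 − (-21.94)) / (5500 − 2100) m
  = 20.74°C / 3.4 km = 6.1°C/km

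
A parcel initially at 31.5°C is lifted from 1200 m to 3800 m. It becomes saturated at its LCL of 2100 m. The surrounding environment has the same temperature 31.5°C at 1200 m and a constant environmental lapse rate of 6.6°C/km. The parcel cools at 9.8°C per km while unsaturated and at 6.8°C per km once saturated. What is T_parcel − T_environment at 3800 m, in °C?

Parcel:
  1200 → 2100 m (dry, 9.8°C/km): ΔT = -9.8 × 0.9 = -8.82°C → T = 22.68°C
  2100 → 3800 m (saturated, 6.8°C/km): ΔT = -6.8 × 1.7 = -11.56°C → T = 11.12°C
Environment:
  1200 → 3800 m (environment, 6.6°C/km): ΔT = -6.6 × 2.6 = -17.16°C → T = 14.34°C
T_parcel − T_env = 11.12 − 14.34 = -3.22°C

-3.22°C (parcel cooler than environment)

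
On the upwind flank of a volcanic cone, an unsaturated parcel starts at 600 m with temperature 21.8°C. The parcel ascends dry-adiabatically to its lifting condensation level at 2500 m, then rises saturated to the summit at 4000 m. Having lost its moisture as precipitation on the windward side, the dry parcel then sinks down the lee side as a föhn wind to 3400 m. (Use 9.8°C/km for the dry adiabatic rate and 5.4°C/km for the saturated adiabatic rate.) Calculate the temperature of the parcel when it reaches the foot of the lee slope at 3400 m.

0.96°C

600–2500 m, dry: Δz = 1.9 km ⇒ ΔT = -18.62°C; T = 3.18°C
2500–4000 m, saturated: Δz = 1.5 km ⇒ ΔT = -8.1°C; T = -4.92°C
4000–3400 m, dry descent: Δz = 0.6 km ⇒ ΔT = +5.88°C; T = 0.96°C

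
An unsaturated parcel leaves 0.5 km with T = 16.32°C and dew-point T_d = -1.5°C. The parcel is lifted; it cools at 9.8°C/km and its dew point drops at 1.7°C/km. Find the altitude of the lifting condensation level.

2.7 km

T and T_d converge at 9.8 − 1.7 = 8.1°C per km
Height above start = (16.32 − (-1.5)) / 8.1 = 2.2 km
LCL altitude = 500 m + 2200 m = 2700 m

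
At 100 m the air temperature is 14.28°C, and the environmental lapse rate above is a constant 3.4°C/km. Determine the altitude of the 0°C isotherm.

4300 m

Height above start = (14.28 − 0) / 3.4 = 4.2 km
Altitude = 100 m + 4200 m = 4300 m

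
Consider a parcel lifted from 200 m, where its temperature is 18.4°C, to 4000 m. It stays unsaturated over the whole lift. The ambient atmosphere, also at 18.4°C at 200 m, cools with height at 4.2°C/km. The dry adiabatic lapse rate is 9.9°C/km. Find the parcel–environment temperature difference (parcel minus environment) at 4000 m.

-21.66°C (parcel cooler than environment)

Parcel:
  200 → 4000 m (dry, 9.9°C/km): ΔT = -9.9 × 3.8 = -37.62°C → T = -19.22°C
Environment:
  200 → 4000 m (environment, 4.2°C/km): ΔT = -4.2 × 3.8 = -15.96°C → T = 2.44°C
T_parcel − T_env = -19.22 − 2.44 = -21.66°C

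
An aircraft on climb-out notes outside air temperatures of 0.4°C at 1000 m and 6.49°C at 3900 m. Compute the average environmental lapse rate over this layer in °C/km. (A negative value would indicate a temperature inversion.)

-2.1°C/km

Γ = −ΔT/Δz = (0.4 − 6.49) / (3900 − 1000) m
  = -6.09°C / 2.9 km = -2.1°C/km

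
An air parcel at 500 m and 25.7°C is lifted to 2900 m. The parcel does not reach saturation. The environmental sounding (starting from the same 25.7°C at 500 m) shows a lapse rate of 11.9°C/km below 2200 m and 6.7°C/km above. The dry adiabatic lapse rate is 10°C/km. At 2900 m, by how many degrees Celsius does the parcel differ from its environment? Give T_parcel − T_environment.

Parcel:
  500 → 2900 m (dry, 10°C/km): ΔT = -10 × 2.4 = -24°C → T = 1.7°C
Environment:
  500 → 2200 m (environment, lower layer, 11.9°C/km): ΔT = -11.9 × 1.7 = -20.23°C → T = 5.47°C
  2200 → 2900 m (environment, upper layer, 6.7°C/km): ΔT = -6.7 × 0.7 = -4.69°C → T = 0.78°C
T_parcel − T_env = 1.7 − 0.78 = +0.92°C

+0.92°C (parcel warmer than environment)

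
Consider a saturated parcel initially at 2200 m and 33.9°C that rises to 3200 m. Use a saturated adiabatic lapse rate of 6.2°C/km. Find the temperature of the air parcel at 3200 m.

27.7°C

Saturated adiabatic to 3200 m: -6.2 × 1 km = -6.2°C, so T = 27.7°C.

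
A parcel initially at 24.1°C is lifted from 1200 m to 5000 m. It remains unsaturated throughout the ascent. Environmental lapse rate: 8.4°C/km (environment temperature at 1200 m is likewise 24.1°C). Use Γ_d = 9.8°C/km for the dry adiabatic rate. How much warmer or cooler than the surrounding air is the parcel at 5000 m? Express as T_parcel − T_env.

Parcel:
  From 1200 m to 5000 m (dry): cools by 9.8 × 3.8 = 37.24°C, giving -13.14°C.
Environment:
  From 1200 m to 5000 m (environment): cools by 8.4 × 3.8 = 31.92°C, giving -7.82°C.
T_parcel − T_env = -13.14 − (-7.82) = -5.32°C

-5.32°C (parcel cooler than environment)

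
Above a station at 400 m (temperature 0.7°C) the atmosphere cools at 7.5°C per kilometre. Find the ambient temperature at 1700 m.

-9.05°C

400–1700 m, environmental: Δz = 1.3 km ⇒ ΔT = -9.75°C; T = -9.05°C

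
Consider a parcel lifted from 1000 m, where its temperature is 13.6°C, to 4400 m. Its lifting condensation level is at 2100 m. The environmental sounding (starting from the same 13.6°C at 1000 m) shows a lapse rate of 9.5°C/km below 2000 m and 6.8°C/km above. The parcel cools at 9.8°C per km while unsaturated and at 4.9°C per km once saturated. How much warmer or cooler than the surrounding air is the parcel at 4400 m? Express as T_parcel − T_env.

+3.77°C (parcel warmer than environment)

Parcel:
  Dry to 2100 m: -9.8 × 1.1 km = -10.78°C, so T = 2.82°C.
  Saturated to 4400 m: -4.9 × 2.3 km = -11.27°C, so T = -8.45°C.
Environment:
  Environment, lower layer to 2000 m: -9.5 × 1 km = -9.5°C, so T = 4.1°C.
  Environment, upper layer to 4400 m: -6.8 × 2.4 km = -16.32°C, so T = -12.22°C.
T_parcel − T_env = -8.45 − (-12.22) = +3.77°C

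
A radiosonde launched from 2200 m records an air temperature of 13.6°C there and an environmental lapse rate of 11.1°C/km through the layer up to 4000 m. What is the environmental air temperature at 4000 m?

-6.38°C

2200–4000 m, environmental: Δz = 1.8 km ⇒ ΔT = -19.98°C; T = -6.38°C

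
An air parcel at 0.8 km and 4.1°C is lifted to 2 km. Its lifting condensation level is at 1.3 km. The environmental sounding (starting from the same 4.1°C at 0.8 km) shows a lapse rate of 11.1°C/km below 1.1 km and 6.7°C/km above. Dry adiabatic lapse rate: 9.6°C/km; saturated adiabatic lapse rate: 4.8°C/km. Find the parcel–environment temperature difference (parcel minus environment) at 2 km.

+1.2°C (parcel warmer than environment)

Parcel:
  800 → 1300 m (dry, 9.6°C/km): ΔT = -9.6 × 0.5 = -4.8°C → T = -0.7°C
  1300 → 2000 m (saturated, 4.8°C/km): ΔT = -4.8 × 0.7 = -3.36°C → T = -4.06°C
Environment:
  800 → 1100 m (environment, lower layer, 11.1°C/km): ΔT = -11.1 × 0.3 = -3.33°C → T = 0.77°C
  1100 → 2000 m (environment, upper layer, 6.7°C/km): ΔT = -6.7 × 0.9 = -6.03°C → T = -5.26°C
T_parcel − T_env = -4.06 − (-5.26) = +1.2°C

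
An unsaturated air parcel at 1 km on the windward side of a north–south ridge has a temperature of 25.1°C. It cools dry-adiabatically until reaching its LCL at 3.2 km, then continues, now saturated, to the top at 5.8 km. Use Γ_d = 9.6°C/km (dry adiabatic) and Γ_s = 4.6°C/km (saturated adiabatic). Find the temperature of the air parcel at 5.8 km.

1000–3200 m, dry: Δz = 2.2 km ⇒ ΔT = -21.12°C; T = 3.98°C
3200–5800 m, saturated: Δz = 2.6 km ⇒ ΔT = -11.96°C; T = -7.98°C

-7.98°C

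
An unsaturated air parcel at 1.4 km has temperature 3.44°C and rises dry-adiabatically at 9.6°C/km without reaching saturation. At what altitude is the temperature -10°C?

Height above start = (3.44 − (-10)) / 9.6 = 1.4 km
Altitude = 1400 m + 1400 m = 2800 m

2.8 km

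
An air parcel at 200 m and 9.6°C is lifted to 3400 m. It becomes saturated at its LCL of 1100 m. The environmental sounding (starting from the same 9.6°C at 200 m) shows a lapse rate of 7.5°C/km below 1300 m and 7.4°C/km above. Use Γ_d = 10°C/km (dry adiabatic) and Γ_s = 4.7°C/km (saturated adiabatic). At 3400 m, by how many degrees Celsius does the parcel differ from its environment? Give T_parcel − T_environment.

+3.98°C (parcel warmer than environment)

Parcel:
  200 → 1100 m (dry, 10°C/km): ΔT = -10 × 0.9 = -9°C → T = 0.6°C
  1100 → 3400 m (saturated, 4.7°C/km): ΔT = -4.7 × 2.3 = -10.81°C → T = -10.21°C
Environment:
  200 → 1300 m (environment, lower layer, 7.5°C/km): ΔT = -7.5 × 1.1 = -8.25°C → T = 1.35°C
  1300 → 3400 m (environment, upper layer, 7.4°C/km): ΔT = -7.4 × 2.1 = -15.54°C → T = -14.19°C
T_parcel − T_env = -10.21 − (-14.19) = +3.98°C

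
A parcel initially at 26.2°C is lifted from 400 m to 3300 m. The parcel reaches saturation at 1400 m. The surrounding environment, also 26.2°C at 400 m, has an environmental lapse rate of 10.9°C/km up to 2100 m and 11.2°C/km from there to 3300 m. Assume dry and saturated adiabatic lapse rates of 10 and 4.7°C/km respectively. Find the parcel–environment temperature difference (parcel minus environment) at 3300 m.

Parcel:
  400–1400 m, dry: Δz = 1 km ⇒ ΔT = -10°C; T = 16.2°C
  1400–3300 m, saturated: Δz = 1.9 km ⇒ ΔT = -8.93°C; T = 7.27°C
Environment:
  400–2100 m, environment, lower layer: Δz = 1.7 km ⇒ ΔT = -18.53°C; T = 7.67°C
  2100–3300 m, environment, upper layer: Δz = 1.2 km ⇒ ΔT = -13.44°C; T = -5.77°C
T_parcel − T_env = 7.27 − (-5.77) = +13.04°C

+13.04°C (parcel warmer than environment)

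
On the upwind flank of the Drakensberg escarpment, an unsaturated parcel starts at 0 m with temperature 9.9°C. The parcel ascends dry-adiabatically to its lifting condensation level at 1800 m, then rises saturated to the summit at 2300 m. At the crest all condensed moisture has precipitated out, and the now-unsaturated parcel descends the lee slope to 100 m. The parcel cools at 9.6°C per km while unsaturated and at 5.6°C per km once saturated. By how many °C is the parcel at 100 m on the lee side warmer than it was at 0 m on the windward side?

0 → 1800 m (dry, 9.6°C/km): ΔT = -9.6 × 1.8 = -17.28°C → T = -7.38°C
1800 → 2300 m (saturated, 5.6°C/km): ΔT = -5.6 × 0.5 = -2.8°C → T = -10.18°C
2300 → 100 m (dry descent, 9.6°C/km): ΔT = +9.6 × 2.2 = +21.12°C → T = 10.94°C
Net change vs windward start: 10.94 − 9.9 = +1.04°C

+1.04°C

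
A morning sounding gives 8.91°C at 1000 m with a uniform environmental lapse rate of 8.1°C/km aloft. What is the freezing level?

Height above start = (8.91 − 0) / 8.1 = 1.1 km
Altitude = 1000 m + 1100 m = 2100 m

2100 m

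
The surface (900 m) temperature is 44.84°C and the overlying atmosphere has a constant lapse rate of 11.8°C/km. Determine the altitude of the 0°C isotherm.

Height above start = (44.84 − 0) / 11.8 = 3.8 km
Altitude = 900 m + 3800 m = 4700 m

4700 m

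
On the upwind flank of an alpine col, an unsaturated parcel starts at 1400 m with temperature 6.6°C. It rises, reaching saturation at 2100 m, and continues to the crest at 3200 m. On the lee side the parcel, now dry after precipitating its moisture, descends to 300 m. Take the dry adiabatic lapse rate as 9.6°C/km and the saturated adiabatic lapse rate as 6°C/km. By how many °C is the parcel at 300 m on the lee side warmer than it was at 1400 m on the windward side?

Dry to 2100 m: -9.6 × 0.7 km = -6.72°C, so T = -0.12°C.
Saturated to 3200 m: -6 × 1.1 km = -6.6°C, so T = -6.72°C.
Dry descent to 300 m: +9.6 × 2.9 km = +27.84°C, so T = 21.12°C.
Net change vs windward start: 21.12 − 6.6 = +14.52°C

+14.52°C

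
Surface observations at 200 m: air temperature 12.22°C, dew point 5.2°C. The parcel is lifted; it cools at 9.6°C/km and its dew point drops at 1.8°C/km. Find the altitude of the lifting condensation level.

T and T_d converge at 9.6 − 1.8 = 7.8°C per km
Height above start = (12.22 − 5.2) / 7.8 = 0.9 km
LCL altitude = 200 m + 900 m = 1100 m

1100 m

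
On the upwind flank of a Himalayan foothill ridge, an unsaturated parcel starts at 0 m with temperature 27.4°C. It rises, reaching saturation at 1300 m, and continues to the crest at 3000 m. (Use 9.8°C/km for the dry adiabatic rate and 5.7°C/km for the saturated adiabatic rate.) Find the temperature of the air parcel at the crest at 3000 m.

4.97°C

0 → 1300 m (dry, 9.8°C/km): ΔT = -9.8 × 1.3 = -12.74°C → T = 14.66°C
1300 → 3000 m (saturated, 5.7°C/km): ΔT = -5.7 × 1.7 = -9.69°C → T = 4.97°C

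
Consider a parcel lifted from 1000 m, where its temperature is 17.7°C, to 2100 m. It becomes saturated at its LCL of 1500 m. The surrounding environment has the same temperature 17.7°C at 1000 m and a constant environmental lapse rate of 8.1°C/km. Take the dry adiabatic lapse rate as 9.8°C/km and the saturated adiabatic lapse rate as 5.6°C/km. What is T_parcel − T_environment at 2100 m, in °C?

+0.65°C (parcel warmer than environment)

Parcel:
  From 1000 m to 1500 m (dry): cools by 9.8 × 0.5 = 4.9°C, giving 12.8°C.
  From 1500 m to 2100 m (saturated): cools by 5.6 × 0.6 = 3.36°C, giving 9.44°C.
Environment:
  From 1000 m to 2100 m (environment): cools by 8.1 × 1.1 = 8.91°C, giving 8.79°C.
T_parcel − T_env = 9.44 − 8.79 = +0.65°C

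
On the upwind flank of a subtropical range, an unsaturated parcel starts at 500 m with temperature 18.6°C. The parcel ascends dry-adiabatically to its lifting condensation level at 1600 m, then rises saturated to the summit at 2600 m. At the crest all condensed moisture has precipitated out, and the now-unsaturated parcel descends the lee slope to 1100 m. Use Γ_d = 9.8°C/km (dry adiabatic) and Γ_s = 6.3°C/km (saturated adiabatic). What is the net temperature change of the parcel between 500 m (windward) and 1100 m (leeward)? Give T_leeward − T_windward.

Dry to 1600 m: -9.8 × 1.1 km = -10.78°C, so T = 7.82°C.
Saturated to 2600 m: -6.3 × 1 km = -6.3°C, so T = 1.52°C.
Dry descent to 1100 m: +9.8 × 1.5 km = +14.7°C, so T = 16.22°C.
Net change vs windward start: 16.22 − 18.6 = -2.38°C

-2.38°C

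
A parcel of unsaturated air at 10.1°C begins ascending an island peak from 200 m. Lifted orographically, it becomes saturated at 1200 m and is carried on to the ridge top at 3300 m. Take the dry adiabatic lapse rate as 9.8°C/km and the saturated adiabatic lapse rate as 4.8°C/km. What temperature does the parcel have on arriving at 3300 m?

From 200 m to 1200 m (dry): cools by 9.8 × 1 = 9.8°C, giving 0.3°C.
From 1200 m to 3300 m (saturated): cools by 4.8 × 2.1 = 10.08°C, giving -9.78°C.

-9.78°C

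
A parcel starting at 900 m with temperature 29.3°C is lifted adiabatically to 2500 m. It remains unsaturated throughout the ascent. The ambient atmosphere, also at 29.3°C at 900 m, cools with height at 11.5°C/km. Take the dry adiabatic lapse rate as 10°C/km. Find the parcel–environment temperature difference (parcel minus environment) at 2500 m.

+2.4°C (parcel warmer than environment)

Parcel:
  900–2500 m, dry: Δz = 1.6 km ⇒ ΔT = -16°C; T = 13.3°C
Environment:
  900–2500 m, environment: Δz = 1.6 km ⇒ ΔT = -18.4°C; T = 10.9°C
T_parcel − T_env = 13.3 − 10.9 = +2.4°C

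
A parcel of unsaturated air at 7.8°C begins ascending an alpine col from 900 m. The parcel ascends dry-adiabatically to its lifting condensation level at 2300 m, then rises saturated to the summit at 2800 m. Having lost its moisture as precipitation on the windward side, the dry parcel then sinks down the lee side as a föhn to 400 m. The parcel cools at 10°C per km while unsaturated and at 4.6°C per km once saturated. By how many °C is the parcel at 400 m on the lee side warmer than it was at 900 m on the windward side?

From 900 m to 2300 m (dry): cools by 10 × 1.4 = 14°C, giving -6.2°C.
From 2300 m to 2800 m (saturated): cools by 4.6 × 0.5 = 2.3°C, giving -8.5°C.
From 2800 m to 400 m (dry descent): warms by 10 × 2.4 = 24°C, giving 15.5°C.
Net change vs windward start: 15.5 − 7.8 = +7.7°C

+7.7°C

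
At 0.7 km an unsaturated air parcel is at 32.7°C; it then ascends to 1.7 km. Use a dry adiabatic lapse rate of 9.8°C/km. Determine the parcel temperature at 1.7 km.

22.9°C

From 700 m to 1700 m (dry adiabatic): cools by 9.8 × 1 = 9.8°C, giving 22.9°C.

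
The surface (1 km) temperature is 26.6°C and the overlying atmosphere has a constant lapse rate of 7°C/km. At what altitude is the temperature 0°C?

4.8 km

Height above start = (26.6 − 0) / 7 = 3.8 km
Altitude = 1000 m + 3800 m = 4800 m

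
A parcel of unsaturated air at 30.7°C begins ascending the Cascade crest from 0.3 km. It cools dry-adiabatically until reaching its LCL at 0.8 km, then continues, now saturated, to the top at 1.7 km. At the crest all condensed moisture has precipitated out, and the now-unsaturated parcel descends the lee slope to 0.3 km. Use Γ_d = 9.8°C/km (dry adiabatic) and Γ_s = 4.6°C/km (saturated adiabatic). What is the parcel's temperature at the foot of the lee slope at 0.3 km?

35.38°C

From 300 m to 800 m (dry): cools by 9.8 × 0.5 = 4.9°C, giving 25.8°C.
From 800 m to 1700 m (saturated): cools by 4.6 × 0.9 = 4.14°C, giving 21.66°C.
From 1700 m to 300 m (dry descent): warms by 9.8 × 1.4 = 13.72°C, giving 35.38°C.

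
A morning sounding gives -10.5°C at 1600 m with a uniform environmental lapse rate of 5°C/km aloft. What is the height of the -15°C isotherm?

Height above start = (-10.5 − (-15)) / 5 = 0.9 km
Altitude = 1600 m + 900 m = 2500 m

2500 m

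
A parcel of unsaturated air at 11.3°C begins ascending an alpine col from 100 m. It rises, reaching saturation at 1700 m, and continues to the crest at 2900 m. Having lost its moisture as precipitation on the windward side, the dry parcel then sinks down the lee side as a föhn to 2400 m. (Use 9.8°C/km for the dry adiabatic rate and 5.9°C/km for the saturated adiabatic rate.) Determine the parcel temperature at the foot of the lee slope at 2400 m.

-6.56°C

From 100 m to 1700 m (dry): cools by 9.8 × 1.6 = 15.68°C, giving -4.38°C.
From 1700 m to 2900 m (saturated): cools by 5.9 × 1.2 = 7.08°C, giving -11.46°C.
From 2900 m to 2400 m (dry descent): warms by 9.8 × 0.5 = 4.9°C, giving -6.56°C.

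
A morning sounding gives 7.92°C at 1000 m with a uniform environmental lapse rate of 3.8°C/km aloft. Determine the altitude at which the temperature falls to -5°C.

Height above start = (7.92 − (-5)) / 3.8 = 3.4 km
Altitude = 1000 m + 3400 m = 4400 m

4400 m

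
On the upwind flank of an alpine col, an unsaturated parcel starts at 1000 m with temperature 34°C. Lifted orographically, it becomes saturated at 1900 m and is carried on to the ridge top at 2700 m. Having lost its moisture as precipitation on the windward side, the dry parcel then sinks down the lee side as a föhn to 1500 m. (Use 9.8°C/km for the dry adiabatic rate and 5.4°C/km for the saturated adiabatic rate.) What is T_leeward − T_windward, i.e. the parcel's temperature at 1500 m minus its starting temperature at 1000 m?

-1.38°C

1000 → 1900 m (dry, 9.8°C/km): ΔT = -9.8 × 0.9 = -8.82°C → T = 25.18°C
1900 → 2700 m (saturated, 5.4°C/km): ΔT = -5.4 × 0.8 = -4.32°C → T = 20.86°C
2700 → 1500 m (dry descent, 9.8°C/km): ΔT = +9.8 × 1.2 = +11.76°C → T = 32.62°C
Net change vs windward start: 32.62 − 34 = -1.38°C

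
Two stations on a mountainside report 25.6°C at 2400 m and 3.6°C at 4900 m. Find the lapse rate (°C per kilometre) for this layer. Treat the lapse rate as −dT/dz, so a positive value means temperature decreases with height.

Γ = −ΔT/Δz = (25.6 − 3.6) / (4900 − 2400) m
  = 22°C / 2.5 km = 8.8°C/km

8.8°C/km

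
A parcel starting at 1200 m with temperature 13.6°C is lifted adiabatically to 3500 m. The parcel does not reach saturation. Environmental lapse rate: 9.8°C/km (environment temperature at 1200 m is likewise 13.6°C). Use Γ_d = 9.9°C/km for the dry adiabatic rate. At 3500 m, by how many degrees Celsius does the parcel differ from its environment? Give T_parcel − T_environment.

Parcel:
  From 1200 m to 3500 m (dry): cools by 9.9 × 2.3 = 22.77°C, giving -9.17°C.
Environment:
  From 1200 m to 3500 m (environment): cools by 9.8 × 2.3 = 22.54°C, giving -8.94°C.
T_parcel − T_env = -9.17 − (-8.94) = -0.23°C

-0.23°C (parcel cooler than environment)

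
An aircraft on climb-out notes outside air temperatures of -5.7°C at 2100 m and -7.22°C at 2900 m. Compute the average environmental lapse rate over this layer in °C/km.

Γ = −ΔT/Δz = (-5.7 − (-7.22)) / (2900 − 2100) m
  = 1.52°C / 0.8 km = 1.9°C/km

1.9°C/km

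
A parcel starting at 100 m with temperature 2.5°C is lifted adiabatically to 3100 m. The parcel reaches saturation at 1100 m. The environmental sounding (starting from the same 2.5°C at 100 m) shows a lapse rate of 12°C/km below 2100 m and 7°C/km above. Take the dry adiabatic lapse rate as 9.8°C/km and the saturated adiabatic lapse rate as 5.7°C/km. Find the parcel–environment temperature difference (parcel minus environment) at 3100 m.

+9.8°C (parcel warmer than environment)

Parcel:
  100–1100 m, dry: Δz = 1 km ⇒ ΔT = -9.8°C; T = -7.3°C
  1100–3100 m, saturated: Δz = 2 km ⇒ ΔT = -11.4°C; T = -18.7°C
Environment:
  100–2100 m, environment, lower layer: Δz = 2 km ⇒ ΔT = -24°C; T = -21.5°C
  2100–3100 m, environment, upper layer: Δz = 1 km ⇒ ΔT = -7°C; T = -28.5°C
T_parcel − T_env = -18.7 − (-28.5) = +9.8°C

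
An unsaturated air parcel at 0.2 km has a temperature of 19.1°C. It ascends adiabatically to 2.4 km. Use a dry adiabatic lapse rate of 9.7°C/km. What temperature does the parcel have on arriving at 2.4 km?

Dry adiabatic to 2400 m: -9.7 × 2.2 km = -21.34°C, so T = -2.24°C.

-2.24°C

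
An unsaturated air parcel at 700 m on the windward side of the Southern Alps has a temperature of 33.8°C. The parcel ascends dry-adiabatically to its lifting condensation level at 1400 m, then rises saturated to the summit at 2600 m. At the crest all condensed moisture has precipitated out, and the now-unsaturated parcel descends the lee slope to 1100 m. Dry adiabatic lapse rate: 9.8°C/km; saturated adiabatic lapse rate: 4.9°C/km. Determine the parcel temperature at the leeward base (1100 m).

700–1400 m, dry: Δz = 0.7 km ⇒ ΔT = -6.86°C; T = 26.94°C
1400–2600 m, saturated: Δz = 1.2 km ⇒ ΔT = -5.88°C; T = 21.06°C
2600–1100 m, dry descent: Δz = 1.5 km ⇒ ΔT = +14.7°C; T = 35.76°C

35.76°C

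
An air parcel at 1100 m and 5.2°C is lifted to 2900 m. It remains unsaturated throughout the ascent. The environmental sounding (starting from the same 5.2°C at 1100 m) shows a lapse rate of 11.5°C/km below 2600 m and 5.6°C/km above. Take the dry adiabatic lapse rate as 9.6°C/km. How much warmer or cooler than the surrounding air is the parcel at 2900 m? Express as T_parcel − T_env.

Parcel:
  1100–2900 m, dry: Δz = 1.8 km ⇒ ΔT = -17.28°C; T = -12.08°C
Environment:
  1100–2600 m, environment, lower layer: Δz = 1.5 km ⇒ ΔT = -17.25°C; T = -12.05°C
  2600–2900 m, environment, upper layer: Δz = 0.3 km ⇒ ΔT = -1.68°C; T = -13.73°C
T_parcel − T_env = -12.08 − (-13.73) = +1.65°C

+1.65°C (parcel warmer than environment)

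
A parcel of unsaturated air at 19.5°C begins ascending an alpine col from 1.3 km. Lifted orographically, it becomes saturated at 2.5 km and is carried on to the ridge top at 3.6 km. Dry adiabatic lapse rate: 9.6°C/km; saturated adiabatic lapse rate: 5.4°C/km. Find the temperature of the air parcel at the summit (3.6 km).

1300 → 2500 m (dry, 9.6°C/km): ΔT = -9.6 × 1.2 = -11.52°C → T = 7.98°C
2500 → 3600 m (saturated, 5.4°C/km): ΔT = -5.4 × 1.1 = -5.94°C → T = 2.04°C

2.04°C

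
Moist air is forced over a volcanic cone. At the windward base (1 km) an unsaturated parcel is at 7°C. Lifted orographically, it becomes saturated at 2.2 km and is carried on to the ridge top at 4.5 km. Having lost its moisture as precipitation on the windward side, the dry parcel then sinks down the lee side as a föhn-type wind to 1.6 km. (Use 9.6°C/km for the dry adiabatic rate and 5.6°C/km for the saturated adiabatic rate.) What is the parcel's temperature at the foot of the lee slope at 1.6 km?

1000 → 2200 m (dry, 9.6°C/km): ΔT = -9.6 × 1.2 = -11.52°C → T = -4.52°C
2200 → 4500 m (saturated, 5.6°C/km): ΔT = -5.6 × 2.3 = -12.88°C → T = -17.4°C
4500 → 1600 m (dry descent, 9.6°C/km): ΔT = +9.6 × 2.9 = +27.84°C → T = 10.44°C

10.44°C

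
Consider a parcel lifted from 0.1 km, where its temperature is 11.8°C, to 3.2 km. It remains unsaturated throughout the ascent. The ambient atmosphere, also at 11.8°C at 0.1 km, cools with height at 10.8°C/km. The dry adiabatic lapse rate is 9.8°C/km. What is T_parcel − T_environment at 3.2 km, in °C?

Parcel:
  From 100 m to 3200 m (dry): cools by 9.8 × 3.1 = 30.38°C, giving -18.58°C.
Environment:
  From 100 m to 3200 m (environment): cools by 10.8 × 3.1 = 33.48°C, giving -21.68°C.
T_parcel − T_env = -18.58 − (-21.68) = +3.1°C

+3.1°C (parcel warmer than environment)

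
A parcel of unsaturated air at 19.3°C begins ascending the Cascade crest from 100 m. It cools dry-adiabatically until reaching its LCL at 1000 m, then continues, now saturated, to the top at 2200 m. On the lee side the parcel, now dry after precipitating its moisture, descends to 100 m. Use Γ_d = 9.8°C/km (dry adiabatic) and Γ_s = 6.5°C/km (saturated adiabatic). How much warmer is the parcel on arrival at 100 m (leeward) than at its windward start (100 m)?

Dry to 1000 m: -9.8 × 0.9 km = -8.82°C, so T = 10.48°C.
Saturated to 2200 m: -6.5 × 1.2 km = -7.8°C, so T = 2.68°C.
Dry descent to 100 m: +9.8 × 2.1 km = +20.58°C, so T = 23.26°C.
Net change vs windward start: 23.26 − 19.3 = +3.96°C

+3.96°C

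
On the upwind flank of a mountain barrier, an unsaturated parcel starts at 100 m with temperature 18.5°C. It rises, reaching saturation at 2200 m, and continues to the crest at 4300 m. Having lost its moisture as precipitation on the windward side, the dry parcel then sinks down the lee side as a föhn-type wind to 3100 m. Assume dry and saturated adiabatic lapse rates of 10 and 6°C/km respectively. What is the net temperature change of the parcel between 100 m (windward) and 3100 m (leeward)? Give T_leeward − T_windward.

100–2200 m, dry: Δz = 2.1 km ⇒ ΔT = -21°C; T = -2.5°C
2200–4300 m, saturated: Δz = 2.1 km ⇒ ΔT = -12.6°C; T = -15.1°C
4300–3100 m, dry descent: Δz = 1.2 km ⇒ ΔT = +12°C; T = -3.1°C
Net change vs windward start: -3.1 − 18.5 = -21.6°C

-21.6°C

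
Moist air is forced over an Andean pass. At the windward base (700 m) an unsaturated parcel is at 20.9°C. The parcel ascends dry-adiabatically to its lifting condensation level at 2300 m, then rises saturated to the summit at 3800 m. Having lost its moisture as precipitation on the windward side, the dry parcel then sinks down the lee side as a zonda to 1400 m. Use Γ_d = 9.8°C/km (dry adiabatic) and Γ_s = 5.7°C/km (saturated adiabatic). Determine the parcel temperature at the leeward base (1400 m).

20.19°C

700–2300 m, dry: Δz = 1.6 km ⇒ ΔT = -15.68°C; T = 5.22°C
2300–3800 m, saturated: Δz = 1.5 km ⇒ ΔT = -8.55°C; T = -3.33°C
3800–1400 m, dry descent: Δz = 2.4 km ⇒ ΔT = +23.52°C; T = 20.19°C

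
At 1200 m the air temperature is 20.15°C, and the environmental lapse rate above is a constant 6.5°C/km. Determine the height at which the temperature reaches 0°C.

4300 m

Height above start = (20.15 − 0) / 6.5 = 3.1 km
Altitude = 1200 m + 3100 m = 4300 m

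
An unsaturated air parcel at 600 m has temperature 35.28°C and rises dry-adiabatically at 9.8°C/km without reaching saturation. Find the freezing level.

4200 m

Height above start = (35.28 − 0) / 9.8 = 3.6 km
Altitude = 600 m + 3600 m = 4200 m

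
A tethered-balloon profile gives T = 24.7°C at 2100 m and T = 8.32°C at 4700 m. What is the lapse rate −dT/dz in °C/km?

Γ = −ΔT/Δz = (24.7 − 8.32) / (4700 − 2100) m
  = 16.38°C / 2.6 km = 6.3°C/km

6.3°C/km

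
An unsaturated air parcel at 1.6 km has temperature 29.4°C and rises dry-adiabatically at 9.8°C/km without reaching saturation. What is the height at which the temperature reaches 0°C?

Height above start = (29.4 − 0) / 9.8 = 3 km
Altitude = 1600 m + 3000 m = 4600 m

4.6 km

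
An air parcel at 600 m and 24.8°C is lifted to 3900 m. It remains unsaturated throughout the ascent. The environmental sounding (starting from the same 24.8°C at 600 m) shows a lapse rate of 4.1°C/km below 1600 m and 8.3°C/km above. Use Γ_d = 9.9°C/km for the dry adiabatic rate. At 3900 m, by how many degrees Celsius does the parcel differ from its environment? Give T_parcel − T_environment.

-9.48°C (parcel cooler than environment)

Parcel:
  Dry to 3900 m: -9.9 × 3.3 km = -32.67°C, so T = -7.87°C.
Environment:
  Environment, lower layer to 1600 m: -4.1 × 1 km = -4.1°C, so T = 20.7°C.
  Environment, upper layer to 3900 m: -8.3 × 2.3 km = -19.09°C, so T = 1.61°C.
T_parcel − T_env = -7.87 − 1.61 = -9.48°C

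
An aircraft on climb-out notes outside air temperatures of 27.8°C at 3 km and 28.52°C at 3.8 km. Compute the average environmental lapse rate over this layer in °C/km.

-0.9°C/km

Γ = −ΔT/Δz = (27.8 − 28.52) / (3800 − 3000) m
  = -0.72°C / 0.8 km = -0.9°C/km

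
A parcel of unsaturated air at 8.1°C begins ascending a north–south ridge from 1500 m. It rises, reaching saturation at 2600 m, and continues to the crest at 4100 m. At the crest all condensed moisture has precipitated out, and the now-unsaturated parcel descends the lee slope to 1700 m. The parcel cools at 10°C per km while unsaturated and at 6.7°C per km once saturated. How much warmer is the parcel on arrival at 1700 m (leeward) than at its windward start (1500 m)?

+2.95°C

Dry to 2600 m: -10 × 1.1 km = -11°C, so T = -2.9°C.
Saturated to 4100 m: -6.7 × 1.5 km = -10.05°C, so T = -12.95°C.
Dry descent to 1700 m: +10 × 2.4 km = +24°C, so T = 11.05°C.
Net change vs windward start: 11.05 − 8.1 = +2.95°C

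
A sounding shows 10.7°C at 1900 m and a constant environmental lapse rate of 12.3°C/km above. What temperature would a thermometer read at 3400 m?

1900 → 3400 m (environmental, 12.3°C/km): ΔT = -12.3 × 1.5 = -18.45°C → T = -7.75°C

-7.75°C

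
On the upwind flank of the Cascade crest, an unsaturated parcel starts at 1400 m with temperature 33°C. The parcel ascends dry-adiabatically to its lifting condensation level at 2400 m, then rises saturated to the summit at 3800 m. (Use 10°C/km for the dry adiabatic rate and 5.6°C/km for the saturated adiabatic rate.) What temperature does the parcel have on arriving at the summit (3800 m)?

1400–2400 m, dry: Δz = 1 km ⇒ ΔT = -10°C; T = 23°C
2400–3800 m, saturated: Δz = 1.4 km ⇒ ΔT = -7.84°C; T = 15.16°C

15.16°C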